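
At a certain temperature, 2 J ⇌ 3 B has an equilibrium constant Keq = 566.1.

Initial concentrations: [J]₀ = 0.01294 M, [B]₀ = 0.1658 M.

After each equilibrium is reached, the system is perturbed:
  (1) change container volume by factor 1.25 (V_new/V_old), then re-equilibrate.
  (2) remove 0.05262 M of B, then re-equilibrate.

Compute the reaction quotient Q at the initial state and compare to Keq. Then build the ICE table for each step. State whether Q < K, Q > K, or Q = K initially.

Q₀ = 27.22 vs Keq = 566.1 ⇒ Q<K, forward
Step 1:
                    J           B
  Initial     0.01294      0.1658
  Change     -0.00972     0.01458
  Equil       0.00322      0.1804
  solve Keq expr → x = 0.00486; check Q = 566.1
Then change container volume by factor 1.25 (V_new/V_old).
Step 2:
                    J           B
  Initial    0.002576      0.1443
  Change  -2.6251e-04  3.9376e-04
  Equil      0.002313      0.1447
  solve Keq expr → x = 1.3125e-04; check Q = 566.1
Then remove 0.05262 M of B.
Step 3:
                    J           B
  Initial    0.002313     0.09208
  Change    -0.001107    0.001661
  Equil      0.001206     0.09374
  solve Keq expr → x = 5.5357e-04; check Q = 566.1

Q₀ = 27.22; Q < K (proceeds forward)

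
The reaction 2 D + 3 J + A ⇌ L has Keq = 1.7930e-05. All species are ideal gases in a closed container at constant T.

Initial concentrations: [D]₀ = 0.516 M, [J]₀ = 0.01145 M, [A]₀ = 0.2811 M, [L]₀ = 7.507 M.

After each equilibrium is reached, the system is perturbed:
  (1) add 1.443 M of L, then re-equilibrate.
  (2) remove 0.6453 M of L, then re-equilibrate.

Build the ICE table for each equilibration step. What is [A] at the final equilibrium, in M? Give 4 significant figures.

Q₀ = 6.6817e+07 vs Keq = 1.7930e-05 ⇒ Q>K, reverse
Step 1:
                   D          J          A          L
  Initial      0.516    0.01145     0.2811      7.507
  Change       6.891      10.34      3.445     -3.445
  Equil        7.407      10.35      3.727      4.062
  solve Keq expr → x = -3.445; check Q = 1.7930e-05
Then add 1.443 M of L.
Step 2:
                   D          J          A          L
  Initial      7.407      10.35      3.727      5.505
  Change      0.3332     0.4998     0.1666    -0.1666
  Equil         7.74      10.85      3.893      5.338
  solve Keq expr → x = -0.1666; check Q = 1.7930e-05
Then remove 0.6453 M of L.
Step 3:
                   D          J          A          L
  Initial       7.74      10.85      3.893      4.693
  Change     -0.1408    -0.2112    -0.0704     0.0704
  Equil        7.599      10.64      3.823      4.763
  solve Keq expr → x = 0.0704; check Q = 1.7930e-05

[A]_eq = 3.823 M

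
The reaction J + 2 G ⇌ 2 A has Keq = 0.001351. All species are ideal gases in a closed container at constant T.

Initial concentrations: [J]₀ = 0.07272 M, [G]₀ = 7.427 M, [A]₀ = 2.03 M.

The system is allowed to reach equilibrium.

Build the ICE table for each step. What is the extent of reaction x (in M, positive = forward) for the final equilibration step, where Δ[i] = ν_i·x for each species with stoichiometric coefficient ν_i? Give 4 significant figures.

x = -0.8535 M

Q₀ = 1.027 vs Keq = 0.001351 ⇒ Q>K, reverse
Step 1:
                  J         G         A
  Initial   0.07272     7.427      2.03
  Change     0.8535     1.707    -1.707
  Equil      0.9262     9.134    0.3231
  solve Keq expr → x = -0.8535; check Q = 0.001351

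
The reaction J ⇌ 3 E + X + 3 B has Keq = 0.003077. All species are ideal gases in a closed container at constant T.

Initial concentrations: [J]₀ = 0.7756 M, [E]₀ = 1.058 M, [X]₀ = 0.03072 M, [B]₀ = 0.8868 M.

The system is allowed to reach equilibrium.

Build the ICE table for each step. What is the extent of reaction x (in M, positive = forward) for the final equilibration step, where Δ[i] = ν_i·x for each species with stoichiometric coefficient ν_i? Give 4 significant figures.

Q₀ = 0.03271 vs Keq = 0.003077 ⇒ Q>K, reverse
Step 1:
                  J         E         X         B
  I          0.7756     1.058   0.03072    0.8868
  C         0.02579  -0.07737  -0.02579  -0.07737
  E          0.8014    0.9806  0.004931    0.8094
  solve Keq expr → x = -0.02579; check Q = 0.003077

x = -0.02579 M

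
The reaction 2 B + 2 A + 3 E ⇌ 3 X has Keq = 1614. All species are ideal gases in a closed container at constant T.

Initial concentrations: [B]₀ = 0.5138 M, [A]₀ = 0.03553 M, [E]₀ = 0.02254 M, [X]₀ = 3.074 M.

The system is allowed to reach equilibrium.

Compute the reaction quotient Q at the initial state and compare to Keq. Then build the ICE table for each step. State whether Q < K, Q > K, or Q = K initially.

Q₀ = 7.6115e+09 vs Keq = 1614 ⇒ Q>K, reverse
Step 1:
                   B          A          E          X
  init        0.5138    0.03553    0.02254      3.074
  Δ           0.3184     0.3184     0.4775    -0.4775
  eq          0.8322     0.3539     0.5001      2.596
  solve Keq expr → x = -0.1592; check Q = 1614

Q₀ = 7.6115e+09; Q > K (proceeds reverse)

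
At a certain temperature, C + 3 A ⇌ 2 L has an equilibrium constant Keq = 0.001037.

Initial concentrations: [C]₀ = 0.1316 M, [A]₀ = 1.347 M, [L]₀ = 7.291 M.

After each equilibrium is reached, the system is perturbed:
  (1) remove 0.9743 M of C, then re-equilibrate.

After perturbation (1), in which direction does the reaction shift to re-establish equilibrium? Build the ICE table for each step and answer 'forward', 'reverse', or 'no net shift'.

Q₀ = 165.3 vs Keq = 0.001037 ⇒ Q>K, reverse
Step 1:
                  C         A         L
  Initial    0.1316     1.347     7.291
  Change      2.804     8.413    -5.609
  Equil       2.936      9.76     1.682
  solve Keq expr → x = -2.804; check Q = 0.001037
Then remove 0.9743 M of C.
Step 2:
                  C         A         L
  Initial     1.962      9.76     1.682
  Change     0.1023     0.307   -0.2047
  Equil       2.064     10.07     1.478
  solve Keq expr → x = -0.1023; check Q = 0.001037

Direction: reverse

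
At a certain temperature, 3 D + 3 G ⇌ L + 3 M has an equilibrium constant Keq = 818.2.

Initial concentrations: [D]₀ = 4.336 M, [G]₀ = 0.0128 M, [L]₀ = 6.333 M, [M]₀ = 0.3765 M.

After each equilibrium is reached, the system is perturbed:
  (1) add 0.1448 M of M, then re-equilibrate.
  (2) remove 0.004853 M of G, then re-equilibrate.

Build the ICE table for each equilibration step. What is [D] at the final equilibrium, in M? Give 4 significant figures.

Q₀ = 1977 vs Keq = 818.2 ⇒ Q>K, reverse
Step 1:
                    D           G           L           M
  I             4.336      0.0128       6.333      0.3765
  C          0.004168    0.004168   -0.001389   -0.004168
  E              4.34     0.01697       6.332      0.3723
  solve Keq expr → x = -0.001389; check Q = 818.2
Then add 0.1448 M of M.
Step 2:
                    D           G           L           M
  I              4.34     0.01697       6.332      0.5171
  C          0.006277    0.006277   -0.002092   -0.006277
  E             4.346     0.02325        6.33      0.5109
  solve Keq expr → x = -0.002092; check Q = 818.2
Then remove 0.004853 M of G.
Step 3:
                    D           G           L           M
  I             4.346     0.01839        6.33      0.5109
  C          0.004617    0.004617   -0.001539   -0.004617
  E             4.351     0.02301       6.328      0.5062
  solve Keq expr → x = -0.001539; check Q = 818.2

[D]_eq = 4.351 M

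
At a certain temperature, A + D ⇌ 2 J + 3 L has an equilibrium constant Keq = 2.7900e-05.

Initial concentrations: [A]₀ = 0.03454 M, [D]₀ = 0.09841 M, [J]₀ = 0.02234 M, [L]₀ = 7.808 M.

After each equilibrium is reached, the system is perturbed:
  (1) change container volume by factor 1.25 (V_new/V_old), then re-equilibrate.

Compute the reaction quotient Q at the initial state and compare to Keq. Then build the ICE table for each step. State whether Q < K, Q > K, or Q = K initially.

Q₀ = 69.89; Q > K (proceeds reverse)

Q₀ = 69.89 vs Keq = 2.7900e-05 ⇒ Q>K, reverse
Step 1:
                    A           D           J           L
  Initial     0.03454     0.09841     0.02234       7.808
  Change      0.01116     0.01116    -0.02232    -0.03348
  Equil        0.0457      0.1096  1.7243e-05       7.775
  solve Keq expr → x = -0.01116; check Q = 2.7900e-05
Then change container volume by factor 1.25 (V_new/V_old).
Step 2:
                    A           D           J           L
  Initial     0.03656     0.08766  1.3794e-05        6.22
  Change  -2.7414e-06 -2.7414e-06  5.4827e-06  8.2241e-06
  Equil       0.03656     0.08765  1.9277e-05        6.22
  solve Keq expr → x = 2.7414e-06; check Q = 2.7900e-05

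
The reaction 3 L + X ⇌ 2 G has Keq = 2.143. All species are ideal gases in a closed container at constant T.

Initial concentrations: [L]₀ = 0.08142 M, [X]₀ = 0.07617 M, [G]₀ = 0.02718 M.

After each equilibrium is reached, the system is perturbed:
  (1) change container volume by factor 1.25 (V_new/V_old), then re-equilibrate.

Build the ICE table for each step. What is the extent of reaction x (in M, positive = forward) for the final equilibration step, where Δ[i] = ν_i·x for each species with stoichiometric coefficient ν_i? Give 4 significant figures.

Q₀ = 17.97 vs Keq = 2.143 ⇒ Q>K, reverse
Step 1:
                    L           X           G
  init        0.08142     0.07617     0.02718
  Δ           0.02027    0.006755    -0.01351
  eq           0.1017     0.08293     0.01367
  solve Keq expr → x = -0.006755; check Q = 2.143
Then change container volume by factor 1.25 (V_new/V_old).
Step 2:
                    L           X           G
  init        0.08135     0.06634     0.01094
  Δ          0.002566  8.5547e-04   -0.001711
  eq          0.08392      0.0672    0.009225
  solve Keq expr → x = -8.5547e-04; check Q = 2.143

x = -8.5547e-04 M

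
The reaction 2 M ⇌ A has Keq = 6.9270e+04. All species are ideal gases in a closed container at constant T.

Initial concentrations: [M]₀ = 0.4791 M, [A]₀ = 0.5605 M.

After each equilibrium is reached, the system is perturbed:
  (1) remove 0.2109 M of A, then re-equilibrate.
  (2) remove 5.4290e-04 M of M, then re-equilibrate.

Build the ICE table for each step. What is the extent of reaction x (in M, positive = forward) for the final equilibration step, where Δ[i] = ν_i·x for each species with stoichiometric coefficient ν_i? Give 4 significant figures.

x = -2.7111e-04 M

Q₀ = 2.442 vs Keq = 6.9270e+04 ⇒ Q<K, forward
Step 1:
                   M          A
  I           0.4791     0.5605
  C          -0.4757     0.2379
  E         0.003395     0.7984
  solve Keq expr → x = 0.2379; check Q = 6.9270e+04
Then remove 0.2109 M of A.
Step 2:
                   M          A
  I         0.003395     0.5875
  C       -4.8213e-04 2.4107e-04
  E         0.002913     0.5877
  solve Keq expr → x = 2.4107e-04; check Q = 6.9270e+04
Then remove 5.4290e-04 M of M.
Step 3:
                   M          A
  I          0.00237     0.5877
  C       5.4223e-04 -2.7111e-04
  E         0.002912     0.5874
  solve Keq expr → x = -2.7111e-04; check Q = 6.9270e+04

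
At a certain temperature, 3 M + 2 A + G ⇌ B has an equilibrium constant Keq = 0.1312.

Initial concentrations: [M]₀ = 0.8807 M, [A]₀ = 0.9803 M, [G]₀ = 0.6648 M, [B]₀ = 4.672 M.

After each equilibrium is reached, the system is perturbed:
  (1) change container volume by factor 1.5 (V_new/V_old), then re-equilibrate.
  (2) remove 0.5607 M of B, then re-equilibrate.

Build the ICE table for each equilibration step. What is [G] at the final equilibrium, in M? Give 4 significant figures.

[G]_eq = 0.8958 M

Q₀ = 10.71 vs Keq = 0.1312 ⇒ Q>K, reverse
Step 1:
                  M         A         G         B
  init       0.8807    0.9803    0.6648     4.672
  Δ           1.227    0.8178    0.4089   -0.4089
  eq          2.107     1.798     1.074     4.263
  solve Keq expr → x = -0.4089; check Q = 0.1312
Then change container volume by factor 1.5 (V_new/V_old).
Step 2:
                  M         A         G         B
  init        1.405     1.199    0.7158     2.842
  Δ          0.6232    0.4155    0.2077   -0.2077
  eq          2.028     1.614    0.9236     2.634
  solve Keq expr → x = -0.2077; check Q = 0.1312
Then remove 0.5607 M of B.
Step 3:
                  M         A         G         B
  init        2.028     1.614    0.9236     2.074
  Δ        -0.08319  -0.05546  -0.02773   0.02773
  eq          1.945     1.559    0.8958     2.101
  solve Keq expr → x = 0.02773; check Q = 0.1312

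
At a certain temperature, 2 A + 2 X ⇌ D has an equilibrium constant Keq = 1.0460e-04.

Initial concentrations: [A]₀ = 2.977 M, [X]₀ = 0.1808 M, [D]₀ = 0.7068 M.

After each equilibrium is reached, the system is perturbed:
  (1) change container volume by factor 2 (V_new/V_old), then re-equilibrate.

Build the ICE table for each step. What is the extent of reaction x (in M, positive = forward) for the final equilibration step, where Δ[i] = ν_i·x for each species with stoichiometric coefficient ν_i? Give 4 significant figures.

x = -0.002199 M

Q₀ = 2.44 vs Keq = 1.0460e-04 ⇒ Q>K, reverse
Step 1:
                   A          X          D
  I            2.977     0.1808     0.7068
  C            1.404      1.404    -0.7018
  E            4.381      1.584   0.005038
  solve Keq expr → x = -0.7018; check Q = 1.0460e-04
Then change container volume by factor 2 (V_new/V_old).
Step 2:
                   A          X          D
  I             2.19     0.7922   0.002519
  C         0.004399   0.004399  -0.002199
  E            2.195     0.7966 3.1967e-04
  solve Keq expr → x = -0.002199; check Q = 1.0460e-04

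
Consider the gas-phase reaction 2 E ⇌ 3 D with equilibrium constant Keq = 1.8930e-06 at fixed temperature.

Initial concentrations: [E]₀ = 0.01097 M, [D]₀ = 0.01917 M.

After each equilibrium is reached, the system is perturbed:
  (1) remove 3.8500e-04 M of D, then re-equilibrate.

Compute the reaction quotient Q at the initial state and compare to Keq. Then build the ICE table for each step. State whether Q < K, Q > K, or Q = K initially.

Q₀ = 0.05854 vs Keq = 1.8930e-06 ⇒ Q>K, reverse
Step 1:
                  E         D
  Initial   0.01097   0.01917
  Change    0.01211  -0.01817
  Equil     0.02308  0.001003
  solve Keq expr → x = -0.006056; check Q = 1.8930e-06
Then remove 3.8500e-04 M of D.
Step 2:
                  E         D
  Initial   0.02308 6.1783e-04
  Change  -2.5180e-04 3.7769e-04
  Equil     0.02283 9.9552e-04
  solve Keq expr → x = 1.2590e-04; check Q = 1.8930e-06

Q₀ = 0.05854; Q > K (proceeds reverse)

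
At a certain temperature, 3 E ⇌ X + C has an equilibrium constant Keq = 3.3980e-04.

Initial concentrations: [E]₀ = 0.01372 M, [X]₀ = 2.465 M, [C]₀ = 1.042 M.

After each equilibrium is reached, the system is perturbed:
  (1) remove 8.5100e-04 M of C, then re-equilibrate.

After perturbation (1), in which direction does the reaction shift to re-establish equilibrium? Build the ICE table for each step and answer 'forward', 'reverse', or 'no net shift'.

Direction: forward

Q₀ = 9.9454e+05 vs Keq = 3.3980e-04 ⇒ Q>K, reverse
Step 1:
                    E           X           C
  I           0.01372       2.465       1.042
  C             3.104      -1.035      -1.035
  E             3.118        1.43    0.007203
  solve Keq expr → x = -1.035; check Q = 3.3980e-04
Then remove 8.5100e-04 M of C.
Step 2:
                    E           X           C
  I             3.118        1.43    0.006352
  C         -0.002489  8.2960e-04  8.2960e-04
  E             3.116       1.431    0.007181
  solve Keq expr → x = 8.2960e-04; check Q = 3.3980e-04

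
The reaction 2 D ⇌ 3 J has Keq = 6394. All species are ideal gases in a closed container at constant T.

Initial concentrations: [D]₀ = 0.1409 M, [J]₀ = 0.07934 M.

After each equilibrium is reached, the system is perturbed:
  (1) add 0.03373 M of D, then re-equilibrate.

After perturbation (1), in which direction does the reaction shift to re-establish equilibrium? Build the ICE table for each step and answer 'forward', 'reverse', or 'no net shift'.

Q₀ = 0.02516 vs Keq = 6394 ⇒ Q<K, forward
Step 1:
                    D           J
  init         0.1409     0.07934
  Δ            -0.139      0.2085
  eq         0.001931      0.2878
  solve Keq expr → x = 0.06948; check Q = 6394
Then add 0.03373 M of D.
Step 2:
                    D           J
  init        0.03566      0.2878
  Δ          -0.03321     0.04981
  eq         0.002453      0.3376
  solve Keq expr → x = 0.0166; check Q = 6394

Direction: forward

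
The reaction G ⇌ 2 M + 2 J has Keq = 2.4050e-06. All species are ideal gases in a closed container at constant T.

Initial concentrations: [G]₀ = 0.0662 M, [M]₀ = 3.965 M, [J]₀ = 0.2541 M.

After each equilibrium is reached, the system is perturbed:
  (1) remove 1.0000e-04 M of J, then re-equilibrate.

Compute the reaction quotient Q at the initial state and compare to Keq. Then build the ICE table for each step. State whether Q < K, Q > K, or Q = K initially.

Q₀ = 15.33 vs Keq = 2.4050e-06 ⇒ Q>K, reverse
Step 1:
                  G         M         J
  Initial    0.0662     3.965    0.2541
  Change      0.127   -0.2539   -0.2539
  Equil      0.1932     3.711 1.8366e-04
  solve Keq expr → x = -0.127; check Q = 2.4050e-06
Then remove 1.0000e-04 M of J.
Step 2:
                  G         M         J
  Initial    0.1932     3.711 8.3659e-05
  Change  -4.9986e-05 9.9971e-05 9.9971e-05
  Equil      0.1931     3.711 1.8363e-04
  solve Keq expr → x = 4.9986e-05; check Q = 2.4050e-06

Q₀ = 15.33; Q > K (proceeds reverse)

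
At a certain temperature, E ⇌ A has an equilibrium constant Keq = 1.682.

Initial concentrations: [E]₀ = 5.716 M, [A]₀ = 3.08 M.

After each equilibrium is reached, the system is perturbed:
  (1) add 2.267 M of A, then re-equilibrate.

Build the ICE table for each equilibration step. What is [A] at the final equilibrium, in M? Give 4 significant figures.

Q₀ = 0.5388 vs Keq = 1.682 ⇒ Q<K, forward
Step 1:
                    E           A
  I             5.716        3.08
  C            -2.436       2.436
  E              3.28       5.516
  solve Keq expr → x = 2.436; check Q = 1.682
Then add 2.267 M of A.
Step 2:
                    E           A
  I              3.28       7.783
  C            0.8453     -0.8453
  E             4.125       6.938
  solve Keq expr → x = -0.8453; check Q = 1.682

[A]_eq = 6.938 M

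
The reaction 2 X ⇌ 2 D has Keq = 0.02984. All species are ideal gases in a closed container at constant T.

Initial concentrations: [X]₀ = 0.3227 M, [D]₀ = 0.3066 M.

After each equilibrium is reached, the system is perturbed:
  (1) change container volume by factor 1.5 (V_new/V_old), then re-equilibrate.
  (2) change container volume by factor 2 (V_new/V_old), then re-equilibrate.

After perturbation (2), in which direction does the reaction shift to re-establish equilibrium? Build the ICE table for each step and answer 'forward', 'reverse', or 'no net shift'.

Direction: no net shift

Q₀ = 0.9027 vs Keq = 0.02984 ⇒ Q>K, reverse
Step 1:
                  X         D
  Initial    0.3227    0.3066
  Change     0.2139   -0.2139
  Equil      0.5366   0.09269
  solve Keq expr → x = -0.107; check Q = 0.02984
Then change container volume by factor 1.5 (V_new/V_old).
Step 2:
                  X         D
  Initial    0.3577    0.0618
  Change          0         0
  Equil      0.3577    0.0618
  solve Keq expr → x = 0; check Q = 0.02984
Then change container volume by factor 2 (V_new/V_old).
Step 3:
                  X         D
  Initial    0.1789    0.0309
  Change          0         0
  Equil      0.1789    0.0309
  solve Keq expr → x = 0; check Q = 0.02984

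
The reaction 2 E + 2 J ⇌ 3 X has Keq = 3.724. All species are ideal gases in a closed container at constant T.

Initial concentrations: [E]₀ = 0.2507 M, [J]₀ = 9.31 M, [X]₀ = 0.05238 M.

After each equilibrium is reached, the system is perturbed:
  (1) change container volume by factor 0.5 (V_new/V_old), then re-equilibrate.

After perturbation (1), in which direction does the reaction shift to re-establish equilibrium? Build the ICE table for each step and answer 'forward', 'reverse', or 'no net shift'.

Q₀ = 2.6381e-05 vs Keq = 3.724 ⇒ Q<K, forward
Step 1:
                   E          J          X
  Initial     0.2507       9.31    0.05238
  Change     -0.2359    -0.2359     0.3539
  Equil      0.01479      9.074     0.4062
  solve Keq expr → x = 0.118; check Q = 3.724
Then change container volume by factor 0.5 (V_new/V_old).
Step 2:
                   E          J          X
  Initial    0.02957      18.15     0.8125
  Change   -0.008177  -0.008177    0.01227
  Equil       0.0214      18.14     0.8248
  solve Keq expr → x = 0.004089; check Q = 3.724

Direction: forward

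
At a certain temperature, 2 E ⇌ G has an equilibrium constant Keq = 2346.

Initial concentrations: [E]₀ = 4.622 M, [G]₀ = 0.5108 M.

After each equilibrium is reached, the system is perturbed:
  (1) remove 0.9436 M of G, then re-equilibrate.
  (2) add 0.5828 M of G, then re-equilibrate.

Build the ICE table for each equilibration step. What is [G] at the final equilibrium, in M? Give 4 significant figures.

Q₀ = 0.02391 vs Keq = 2346 ⇒ Q<K, forward
Step 1:
                  E         G
  Initial     4.622    0.5108
  Change     -4.587     2.294
  Equil     0.03458     2.805
  solve Keq expr → x = 2.294; check Q = 2346
Then remove 0.9436 M of G.
Step 2:
                  E         G
  Initial   0.03458     1.861
  Change  -0.006387  0.003193
  Equil     0.02819     1.864
  solve Keq expr → x = 0.003193; check Q = 2346
Then add 0.5828 M of G.
Step 3:
                  E         G
  Initial   0.02819     2.447
  Change   0.004094 -0.002047
  Equil     0.03228     2.445
  solve Keq expr → x = -0.002047; check Q = 2346

[G]_eq = 2.445 M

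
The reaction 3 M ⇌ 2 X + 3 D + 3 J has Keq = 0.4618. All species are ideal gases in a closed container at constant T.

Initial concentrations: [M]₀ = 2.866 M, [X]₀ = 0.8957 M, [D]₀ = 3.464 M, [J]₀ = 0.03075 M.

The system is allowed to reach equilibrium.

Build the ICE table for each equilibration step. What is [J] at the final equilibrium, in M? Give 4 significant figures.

[J]_eq = 0.4413 M

Q₀ = 4.1188e-05 vs Keq = 0.4618 ⇒ Q<K, forward
Step 1:
                    M           X           D           J
  I             2.866      0.8957       3.464     0.03075
  C           -0.4106      0.2737      0.4106      0.4106
  E             2.455       1.169       3.875      0.4413
  solve Keq expr → x = 0.1369; check Q = 0.4618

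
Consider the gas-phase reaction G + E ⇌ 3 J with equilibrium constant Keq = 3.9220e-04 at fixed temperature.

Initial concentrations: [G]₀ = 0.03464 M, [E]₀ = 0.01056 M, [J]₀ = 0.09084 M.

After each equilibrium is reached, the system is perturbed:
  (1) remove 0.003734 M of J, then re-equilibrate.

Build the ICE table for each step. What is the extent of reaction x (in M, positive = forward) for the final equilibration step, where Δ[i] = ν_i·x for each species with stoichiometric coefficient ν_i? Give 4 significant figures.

x = 0.00119 M

Q₀ = 2.049 vs Keq = 3.9220e-04 ⇒ Q>K, reverse
Step 1:
                   G          E          J
  Initial    0.03464    0.01056    0.09084
  Change     0.02705    0.02705   -0.08115
  Equil      0.06169    0.03761    0.00969
  solve Keq expr → x = -0.02705; check Q = 3.9220e-04
Then remove 0.003734 M of J.
Step 2:
                   G          E          J
  Initial    0.06169    0.03761   0.005956
  Change    -0.00119   -0.00119   0.003569
  Equil       0.0605    0.03642   0.009525
  solve Keq expr → x = 0.00119; check Q = 3.9220e-04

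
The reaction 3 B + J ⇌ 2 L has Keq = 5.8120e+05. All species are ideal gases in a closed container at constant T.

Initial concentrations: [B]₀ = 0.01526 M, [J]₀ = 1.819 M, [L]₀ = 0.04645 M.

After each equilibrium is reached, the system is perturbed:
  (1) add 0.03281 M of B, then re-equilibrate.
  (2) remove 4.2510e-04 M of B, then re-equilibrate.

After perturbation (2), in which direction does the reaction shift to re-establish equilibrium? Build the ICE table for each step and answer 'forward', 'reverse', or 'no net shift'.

Q₀ = 333.8 vs Keq = 5.8120e+05 ⇒ Q<K, forward
Step 1:
                  B         J         L
  init      0.01526     1.819   0.04645
  Δ        -0.01383 -0.004609  0.009218
  eq       0.001432     1.814   0.05567
  solve Keq expr → x = 0.004609; check Q = 5.8120e+05
Then add 0.03281 M of B.
Step 2:
                  B         J         L
  init      0.03424     1.814   0.05567
  Δ        -0.03246  -0.01082   0.02164
  eq       0.001786     1.804   0.07731
  solve Keq expr → x = 0.01082; check Q = 5.8120e+05
Then remove 4.2510e-04 M of B.
Step 3:
                  B         J         L
  init     0.001361     1.804   0.07731
  Δ       4.2073e-04 1.4024e-04 -2.8049e-04
  eq       0.001782     1.804   0.07703
  solve Keq expr → x = -1.4024e-04; check Q = 5.8120e+05

Direction: reverse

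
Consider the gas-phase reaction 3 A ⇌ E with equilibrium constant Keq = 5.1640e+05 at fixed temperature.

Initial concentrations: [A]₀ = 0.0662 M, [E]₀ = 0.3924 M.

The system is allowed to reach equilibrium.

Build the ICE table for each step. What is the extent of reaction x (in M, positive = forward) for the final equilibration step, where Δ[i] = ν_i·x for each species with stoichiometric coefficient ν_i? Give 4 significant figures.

Q₀ = 1353 vs Keq = 5.1640e+05 ⇒ Q<K, forward
Step 1:
                    A           E
  init         0.0662      0.3924
  Δ          -0.05693     0.01898
  eq          0.00927      0.4114
  solve Keq expr → x = 0.01898; check Q = 5.1640e+05

x = 0.01898 M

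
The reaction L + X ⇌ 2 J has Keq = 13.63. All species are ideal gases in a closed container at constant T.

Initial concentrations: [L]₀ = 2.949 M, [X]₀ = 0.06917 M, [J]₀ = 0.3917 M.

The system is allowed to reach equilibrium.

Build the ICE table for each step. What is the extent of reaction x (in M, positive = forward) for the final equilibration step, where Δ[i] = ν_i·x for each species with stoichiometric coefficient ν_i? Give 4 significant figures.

Q₀ = 0.7522 vs Keq = 13.63 ⇒ Q<K, forward
Step 1:
                  L         X         J
  I           2.949   0.06917    0.3917
  C        -0.06239  -0.06239    0.1248
  E           2.887   0.00678    0.5165
  solve Keq expr → x = 0.06239; check Q = 13.63

x = 0.06239 M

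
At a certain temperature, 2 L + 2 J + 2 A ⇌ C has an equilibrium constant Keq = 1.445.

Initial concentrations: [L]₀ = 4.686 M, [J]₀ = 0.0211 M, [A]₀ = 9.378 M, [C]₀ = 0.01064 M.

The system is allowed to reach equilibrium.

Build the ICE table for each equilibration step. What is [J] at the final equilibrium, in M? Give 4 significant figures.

Q₀ = 0.01238 vs Keq = 1.445 ⇒ Q<K, forward
Step 1:
                   L          J          A          C
  I            4.686     0.0211      9.378    0.01064
  C         -0.01842   -0.01842   -0.01842   0.009209
  E            4.668   0.002683       9.36    0.01985
  solve Keq expr → x = 0.009209; check Q = 1.445

[J]_eq = 0.002683 M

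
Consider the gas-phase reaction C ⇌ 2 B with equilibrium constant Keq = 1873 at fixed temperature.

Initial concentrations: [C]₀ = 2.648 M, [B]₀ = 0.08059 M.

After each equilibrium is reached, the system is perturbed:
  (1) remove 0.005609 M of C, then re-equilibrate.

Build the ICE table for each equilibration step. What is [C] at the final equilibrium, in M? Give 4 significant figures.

Q₀ = 0.002453 vs Keq = 1873 ⇒ Q<K, forward
Step 1:
                  C         B
  init        2.648   0.08059
  Δ          -2.633     5.265
  eq        0.01526     5.346
  solve Keq expr → x = 2.633; check Q = 1873
Then remove 0.005609 M of C.
Step 2:
                  C         B
  init      0.00965     5.346
  Δ        0.005546  -0.01109
  eq         0.0152     5.335
  solve Keq expr → x = -0.005546; check Q = 1873

[C]_eq = 0.0152 M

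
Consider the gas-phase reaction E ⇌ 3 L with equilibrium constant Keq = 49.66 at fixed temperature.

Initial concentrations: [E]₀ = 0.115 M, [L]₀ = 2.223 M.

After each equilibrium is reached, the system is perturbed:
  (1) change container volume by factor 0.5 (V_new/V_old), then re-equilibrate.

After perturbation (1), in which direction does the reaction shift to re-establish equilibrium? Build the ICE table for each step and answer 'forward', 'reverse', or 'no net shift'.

Q₀ = 95.53 vs Keq = 49.66 ⇒ Q>K, reverse
Step 1:
                  E         L
  init        0.115     2.223
  Δ         0.05813   -0.1744
  eq         0.1731     2.049
  solve Keq expr → x = -0.05813; check Q = 49.66
Then change container volume by factor 0.5 (V_new/V_old).
Step 2:
                  E         L
  init       0.3463     4.097
  Δ          0.3042   -0.9125
  eq         0.6504     3.185
  solve Keq expr → x = -0.3042; check Q = 49.66

Direction: reverse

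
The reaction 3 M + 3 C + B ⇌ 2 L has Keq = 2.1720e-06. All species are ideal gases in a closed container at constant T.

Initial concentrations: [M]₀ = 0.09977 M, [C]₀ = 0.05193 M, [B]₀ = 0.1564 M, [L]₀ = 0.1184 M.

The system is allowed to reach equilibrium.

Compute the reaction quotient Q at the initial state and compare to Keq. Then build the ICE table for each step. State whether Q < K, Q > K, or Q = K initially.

Q₀ = 6.4448e+05; Q > K (proceeds reverse)

Q₀ = 6.4448e+05 vs Keq = 2.1720e-06 ⇒ Q>K, reverse
Step 1:
                   M          C          B          L
  init       0.09977    0.05193     0.1564     0.1184
  Δ           0.1776     0.1776    0.05919    -0.1184
  eq          0.2774     0.2295     0.2156 1.0990e-05
  solve Keq expr → x = -0.05919; check Q = 2.1720e-06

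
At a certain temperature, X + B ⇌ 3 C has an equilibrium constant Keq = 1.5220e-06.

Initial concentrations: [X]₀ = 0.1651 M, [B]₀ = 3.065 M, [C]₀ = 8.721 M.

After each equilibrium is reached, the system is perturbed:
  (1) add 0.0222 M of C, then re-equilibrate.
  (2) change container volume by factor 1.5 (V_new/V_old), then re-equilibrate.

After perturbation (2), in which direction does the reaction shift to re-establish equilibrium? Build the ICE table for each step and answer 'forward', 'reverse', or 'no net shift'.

Q₀ = 1311 vs Keq = 1.5220e-06 ⇒ Q>K, reverse
Step 1:
                    X           B           C
  Initial      0.1651       3.065       8.721
  Change        2.897       2.897      -8.691
  Equil         3.062       5.962     0.03029
  solve Keq expr → x = -2.897; check Q = 1.5220e-06
Then add 0.0222 M of C.
Step 2:
                    X           B           C
  Initial       3.062       5.962     0.05249
  Change     0.007388    0.007388    -0.02216
  Equil         3.069       5.969     0.03032
  solve Keq expr → x = -0.007388; check Q = 1.5220e-06
Then change container volume by factor 1.5 (V_new/V_old).
Step 3:
                    X           B           C
  Initial       2.046        3.98     0.02022
  Change  -9.7335e-04 -9.7335e-04     0.00292
  Equil         2.045       3.979     0.02314
  solve Keq expr → x = 9.7335e-04; check Q = 1.5220e-06

Direction: forward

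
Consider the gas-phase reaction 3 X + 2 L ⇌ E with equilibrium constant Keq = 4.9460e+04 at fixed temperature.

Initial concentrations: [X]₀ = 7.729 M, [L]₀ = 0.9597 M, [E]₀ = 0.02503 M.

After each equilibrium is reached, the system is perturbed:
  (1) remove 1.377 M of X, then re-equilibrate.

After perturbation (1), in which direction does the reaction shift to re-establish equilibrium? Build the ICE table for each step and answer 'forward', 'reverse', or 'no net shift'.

Q₀ = 5.8860e-05 vs Keq = 4.9460e+04 ⇒ Q<K, forward
Step 1:
                   X          L          E
  init         7.729     0.9597    0.02503
  Δ           -1.439    -0.9595     0.4797
  eq            6.29 2.0252e-04     0.5048
  solve Keq expr → x = 0.4797; check Q = 4.9460e+04
Then remove 1.377 M of X.
Step 2:
                   X          L          E
  init         4.913 2.0252e-04     0.5048
  Δ       1.3625e-04 9.0836e-05 -4.5418e-05
  eq           4.913 2.9336e-04     0.5047
  solve Keq expr → x = -4.5418e-05; check Q = 4.9460e+04

Direction: reverse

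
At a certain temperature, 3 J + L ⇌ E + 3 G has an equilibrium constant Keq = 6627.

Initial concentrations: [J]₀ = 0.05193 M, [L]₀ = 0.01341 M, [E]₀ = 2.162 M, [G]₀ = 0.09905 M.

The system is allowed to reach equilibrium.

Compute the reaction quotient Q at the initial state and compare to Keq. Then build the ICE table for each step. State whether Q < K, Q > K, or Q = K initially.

Q₀ = 1119 vs Keq = 6627 ⇒ Q<K, forward
Step 1:
                   J          L          E          G
  init       0.05193    0.01341      2.162    0.09905
  Δ         -0.01407   -0.00469    0.00469    0.01407
  eq         0.03786    0.00872      2.167     0.1131
  solve Keq expr → x = 0.00469; check Q = 6627

Q₀ = 1119; Q < K (proceeds forward)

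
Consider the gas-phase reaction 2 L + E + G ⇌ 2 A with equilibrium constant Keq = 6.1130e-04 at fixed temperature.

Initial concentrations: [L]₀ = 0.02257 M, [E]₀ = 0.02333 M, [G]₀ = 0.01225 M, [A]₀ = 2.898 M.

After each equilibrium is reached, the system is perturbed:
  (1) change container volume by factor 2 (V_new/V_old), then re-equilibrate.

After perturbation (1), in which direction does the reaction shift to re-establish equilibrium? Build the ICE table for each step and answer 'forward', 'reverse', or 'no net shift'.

Direction: reverse

Q₀ = 5.7688e+07 vs Keq = 6.1130e-04 ⇒ Q>K, reverse
Step 1:
                  L         E         G         A
  I         0.02257   0.02333   0.01225     2.898
  C           2.799       1.4       1.4    -2.799
  E           2.822     1.423     1.412   0.09888
  solve Keq expr → x = -1.4; check Q = 6.1130e-04
Then change container volume by factor 2 (V_new/V_old).
Step 2:
                  L         E         G         A
  I           1.411    0.7114    0.7059   0.04944
  C         0.02388   0.01194   0.01194  -0.02388
  E           1.435    0.7234    0.7178   0.02556
  solve Keq expr → x = -0.01194; check Q = 6.1130e-04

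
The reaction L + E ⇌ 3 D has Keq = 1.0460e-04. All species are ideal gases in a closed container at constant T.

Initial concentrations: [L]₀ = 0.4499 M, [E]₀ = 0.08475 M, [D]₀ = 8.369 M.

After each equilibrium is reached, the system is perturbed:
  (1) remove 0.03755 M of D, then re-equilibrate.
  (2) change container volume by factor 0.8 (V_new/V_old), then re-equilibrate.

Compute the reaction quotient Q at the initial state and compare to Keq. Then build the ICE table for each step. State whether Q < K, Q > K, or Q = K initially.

Q₀ = 1.5373e+04; Q > K (proceeds reverse)

Q₀ = 1.5373e+04 vs Keq = 1.0460e-04 ⇒ Q>K, reverse
Step 1:
                  L         E         D
  I          0.4499   0.08475     8.369
  C           2.757     2.757    -8.271
  E           3.207     2.842   0.09841
  solve Keq expr → x = -2.757; check Q = 1.0460e-04
Then remove 0.03755 M of D.
Step 2:
                  L         E         D
  I           3.207     2.842   0.06086
  C        -0.01243  -0.01243   0.03728
  E           3.194     2.829   0.09814
  solve Keq expr → x = 0.01243; check Q = 1.0460e-04
Then change container volume by factor 0.8 (V_new/V_old).
Step 3:
                  L         E         D
  I           3.993     3.536    0.1227
  C        0.002912  0.002912 -0.008735
  E           3.996     3.539    0.1139
  solve Keq expr → x = -0.002912; check Q = 1.0460e-04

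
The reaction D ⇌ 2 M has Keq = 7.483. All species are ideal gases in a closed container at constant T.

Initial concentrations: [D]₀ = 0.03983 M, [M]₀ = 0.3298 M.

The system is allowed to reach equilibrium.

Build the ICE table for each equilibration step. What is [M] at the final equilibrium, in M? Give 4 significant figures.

[M]_eq = 0.3724 M

Q₀ = 2.731 vs Keq = 7.483 ⇒ Q<K, forward
Step 1:
                    D           M
  init        0.03983      0.3298
  Δ           -0.0213      0.0426
  eq          0.01853      0.3724
  solve Keq expr → x = 0.0213; check Q = 7.483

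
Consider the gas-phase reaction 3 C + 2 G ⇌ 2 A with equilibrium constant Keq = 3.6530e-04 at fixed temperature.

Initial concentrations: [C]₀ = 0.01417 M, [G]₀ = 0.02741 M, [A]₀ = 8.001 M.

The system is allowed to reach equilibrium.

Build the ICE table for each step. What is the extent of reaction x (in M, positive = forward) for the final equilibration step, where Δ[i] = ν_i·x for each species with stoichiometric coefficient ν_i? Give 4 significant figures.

x = -2.748 M

Q₀ = 2.9948e+10 vs Keq = 3.6530e-04 ⇒ Q>K, reverse
Step 1:
                  C         G         A
  Initial   0.01417   0.02741     8.001
  Change      8.244     5.496    -5.496
  Equil       8.258     5.523     2.505
  solve Keq expr → x = -2.748; check Q = 3.6530e-04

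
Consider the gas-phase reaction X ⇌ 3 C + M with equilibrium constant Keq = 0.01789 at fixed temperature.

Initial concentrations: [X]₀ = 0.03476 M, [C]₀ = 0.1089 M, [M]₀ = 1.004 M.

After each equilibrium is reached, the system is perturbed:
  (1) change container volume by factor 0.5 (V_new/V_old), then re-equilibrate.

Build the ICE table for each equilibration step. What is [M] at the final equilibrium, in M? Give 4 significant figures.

Q₀ = 0.0373 vs Keq = 0.01789 ⇒ Q>K, reverse
Step 1:
                    X           C           M
  init        0.03476      0.1089       1.004
  Δ          0.006221    -0.01866   -0.006221
  eq          0.04098     0.09024      0.9978
  solve Keq expr → x = -0.006221; check Q = 0.01789
Then change container volume by factor 0.5 (V_new/V_old).
Step 2:
                    X           C           M
  init        0.08196      0.1805       1.996
  Δ           0.02694    -0.08082    -0.02694
  eq           0.1089     0.09965       1.969
  solve Keq expr → x = -0.02694; check Q = 0.01789

[M]_eq = 1.969 M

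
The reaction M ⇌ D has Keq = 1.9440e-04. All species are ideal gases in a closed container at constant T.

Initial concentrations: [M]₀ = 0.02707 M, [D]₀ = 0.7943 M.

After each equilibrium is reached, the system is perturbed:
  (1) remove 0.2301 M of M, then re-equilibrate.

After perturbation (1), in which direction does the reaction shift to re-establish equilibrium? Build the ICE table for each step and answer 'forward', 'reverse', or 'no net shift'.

Direction: reverse

Q₀ = 29.34 vs Keq = 1.9440e-04 ⇒ Q>K, reverse
Step 1:
                    M           D
  Initial     0.02707      0.7943
  Change       0.7941     -0.7941
  Equil        0.8212  1.5964e-04
  solve Keq expr → x = -0.7941; check Q = 1.9440e-04
Then remove 0.2301 M of M.
Step 2:
                    M           D
  Initial      0.5911  1.5964e-04
  Change   4.4723e-05 -4.4723e-05
  Equil        0.5912  1.1492e-04
  solve Keq expr → x = -4.4723e-05; check Q = 1.9440e-04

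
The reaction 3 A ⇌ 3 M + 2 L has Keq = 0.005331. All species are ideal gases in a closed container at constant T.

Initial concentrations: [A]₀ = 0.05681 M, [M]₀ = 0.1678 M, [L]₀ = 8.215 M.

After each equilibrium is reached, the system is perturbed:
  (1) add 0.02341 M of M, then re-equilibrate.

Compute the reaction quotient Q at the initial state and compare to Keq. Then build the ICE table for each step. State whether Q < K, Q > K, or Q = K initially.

Q₀ = 1739; Q > K (proceeds reverse)

Q₀ = 1739 vs Keq = 0.005331 ⇒ Q>K, reverse
Step 1:
                    A           M           L
  Initial     0.05681      0.1678       8.215
  Change       0.1585     -0.1585     -0.1057
  Equil        0.2153    0.009318       8.109
  solve Keq expr → x = -0.05283; check Q = 0.005331
Then add 0.02341 M of M.
Step 2:
                    A           M           L
  Initial      0.2153     0.03273       8.109
  Change      0.02243    -0.02243    -0.01495
  Equil        0.2377      0.0103       8.094
  solve Keq expr → x = -0.007476; check Q = 0.005331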